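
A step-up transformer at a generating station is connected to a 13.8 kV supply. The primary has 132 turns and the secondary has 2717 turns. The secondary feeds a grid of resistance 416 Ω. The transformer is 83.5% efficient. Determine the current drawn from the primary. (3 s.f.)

V_s = 13800 × 2717/132 = 284050 V.
I_s = V_s/R = 284050/416 = 682.81 A.
P_out = V_s I_s = 284050 × 682.81 = 1.9395×10^8 W.
P_in = P_out/η = 1.9395×10^8/0.835 = 2.3228×10^8 W.
I_p = P_in/V_p = 2.3228×10^8/13800 = 16800 A.

I_p ≈ 16800 A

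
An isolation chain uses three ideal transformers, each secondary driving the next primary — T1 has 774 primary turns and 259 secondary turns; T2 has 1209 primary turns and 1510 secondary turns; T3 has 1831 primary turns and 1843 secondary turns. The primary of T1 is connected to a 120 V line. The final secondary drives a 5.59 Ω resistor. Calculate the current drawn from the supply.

I_supply ≈ 3.80 A

After T1: V = 120.00 × 259/774 = 40.155 V.
After T2: V = 40.155 × 1510/1209 = 50.152 V.
After T3: V = 50.152 × 1843/1831 = 50.481 V.
I_load = 50.481/5.59 = 9.0306 A, so P_out = 50.481 × 9.0306 = 455.87 W.
All ideal ⇒ P_in = P_out, so I_supply = 455.87/120 = 3.80 A.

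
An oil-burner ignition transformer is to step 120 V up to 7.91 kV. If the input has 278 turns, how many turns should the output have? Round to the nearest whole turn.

N_out/N_in = V_out/V_in, so N_out = 278 × 7910/120 = 18324.8 ≈ 18325 turns.

N_out = 18325 turns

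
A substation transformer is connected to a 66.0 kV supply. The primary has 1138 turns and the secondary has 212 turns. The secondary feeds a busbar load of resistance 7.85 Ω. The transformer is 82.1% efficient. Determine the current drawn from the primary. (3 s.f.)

I_p ≈ 355 A

V_s = 66000 × 212/1138 = 12295 V.
I_s = V_s/R = 12295/7.85 = 1566.3 A.
P_out = V_s I_s = 12295 × 1566.3 = 1.9258×10^7 W.
P_in = P_out/η = 1.9258×10^7/0.821 = 2.3456×10^7 W.
I_p = P_in/V_p = 2.3456×10^7/66000 = 355 A.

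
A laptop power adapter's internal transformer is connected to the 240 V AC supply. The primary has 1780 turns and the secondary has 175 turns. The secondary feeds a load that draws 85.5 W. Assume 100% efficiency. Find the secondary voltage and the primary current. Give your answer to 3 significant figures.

V_s ≈ 23.6 V, I_p ≈ 0.356 A

V_s = V_p × N_s/N_p = 240 × 175/1780 = 23.596 V.
I_s = P/V_s = 85.5/23.596 = 3.6236 A.
I_p = I_s × N_s/N_p = 3.6236 × 175/1780 = 0.356 A.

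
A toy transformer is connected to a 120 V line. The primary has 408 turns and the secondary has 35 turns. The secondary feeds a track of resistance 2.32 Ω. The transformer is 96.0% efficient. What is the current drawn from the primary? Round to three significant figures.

I_p ≈ 0.396 A

V_s = 120 × 35/408 = 10.294 V.
I_s = V_s/R = 10.294/2.32 = 4.4371 A.
P_out = V_s I_s = 10.294 × 4.4371 = 45.676 W.
P_in = P_out/η = 45.676/0.960 = 47.579 W.
I_p = P_in/V_p = 47.579/120 = 0.396 A.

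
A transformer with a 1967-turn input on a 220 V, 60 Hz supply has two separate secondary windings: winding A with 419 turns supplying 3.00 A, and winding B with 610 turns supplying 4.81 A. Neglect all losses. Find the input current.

I_in ≈ 2.13 A

V_A = 220 × 419/1967 = 46.863 V; V_B = 220 × 610/1967 = 68.226 V.
P_out = V_A I_A + V_B I_B = 46.863×3.00 + 68.226×4.81 = 140.59 + 328.17 = 468.76 W.
Ideal ⇒ P_in = P_out, so I_in = P_out/V_in = 468.76/220 = 2.13 A.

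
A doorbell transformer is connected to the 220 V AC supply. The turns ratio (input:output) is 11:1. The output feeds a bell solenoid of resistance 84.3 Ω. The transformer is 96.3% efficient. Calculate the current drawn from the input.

I_in ≈ 0.0224 A

V_out = 220 × 1/11 = 20.000 V.
I_out = V_out/R = 20.000/84.3 = 0.23725 A.
P_out = V_out I_out = 20.000 × 0.23725 = 4.7450 W.
P_in = P_out/η = 4.7450/0.963 = 4.9273 W.
I_in = P_in/V_in = 4.9273/220 = 0.0224 A.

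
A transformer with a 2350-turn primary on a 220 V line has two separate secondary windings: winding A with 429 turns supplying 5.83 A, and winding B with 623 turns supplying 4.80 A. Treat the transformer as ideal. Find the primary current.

V_A = 220 × 429/2350 = 40.162 V; V_B = 220 × 623/2350 = 58.323 V.
P_out = V_A I_A + V_B I_B = 40.162×5.83 + 58.323×4.80 = 234.14 + 279.95 = 514.10 W.
Ideal ⇒ P_in = P_out, so I_p = P_out/V_p = 514.10/220 = 2.34 A.

I_p ≈ 2.34 A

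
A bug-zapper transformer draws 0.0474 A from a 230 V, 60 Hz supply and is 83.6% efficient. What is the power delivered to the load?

P_out ≈ 9.11 W

P_in = V_p I_p = 230 × 0.0474 = 10.902 W.
P_out = η P_in = 0.836 × 10.902 = 9.11 W.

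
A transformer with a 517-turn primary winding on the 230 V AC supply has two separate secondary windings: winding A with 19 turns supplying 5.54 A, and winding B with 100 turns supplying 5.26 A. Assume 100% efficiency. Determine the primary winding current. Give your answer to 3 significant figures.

V_A = 230 × 19/517 = 8.4526 V; V_B = 230 × 100/517 = 44.487 V.
P_out = V_A I_A + V_B I_B = 8.4526×5.54 + 44.487×5.26 = 46.827 + 234.00 = 280.83 W.
Ideal ⇒ P_in = P_out, so I_p = P_out/V_p = 280.83/230 = 1.22 A.

I_p ≈ 1.22 A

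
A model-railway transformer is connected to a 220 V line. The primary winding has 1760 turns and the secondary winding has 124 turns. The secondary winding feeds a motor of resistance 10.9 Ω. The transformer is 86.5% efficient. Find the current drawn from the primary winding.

V_s = 220 × 124/1760 = 15.500 V.
I_s = V_s/R = 15.500/10.9 = 1.4220 A.
P_out = V_s I_s = 15.500 × 1.4220 = 22.041 W.
P_in = P_out/η = 22.041/0.865 = 25.481 W.
I_p = P_in/V_p = 25.481/220 = 0.116 A.

I_p ≈ 0.116 A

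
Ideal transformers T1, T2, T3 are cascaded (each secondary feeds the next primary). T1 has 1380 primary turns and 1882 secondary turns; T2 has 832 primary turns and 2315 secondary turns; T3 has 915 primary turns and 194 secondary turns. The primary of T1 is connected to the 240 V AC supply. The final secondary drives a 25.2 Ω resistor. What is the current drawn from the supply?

After T1: V = 240.00 × 1882/1380 = 327.30 V.
After T2: V = 327.30 × 2315/832 = 910.71 V.
After T3: V = 910.71 × 194/915 = 193.09 V.
I_load = 193.09/25.2 = 7.6623 A, so P_out = 193.09 × 7.6623 = 1479.5 W.
All ideal ⇒ P_in = P_out, so I_supply = 1479.5/240 = 6.16 A.

I_supply ≈ 6.16 A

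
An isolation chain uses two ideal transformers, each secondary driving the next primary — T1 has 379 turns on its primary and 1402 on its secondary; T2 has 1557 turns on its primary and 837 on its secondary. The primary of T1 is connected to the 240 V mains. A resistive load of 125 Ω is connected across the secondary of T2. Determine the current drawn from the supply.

Secondary of T1: V = 240.00 × 1402/379 = 887.81 V.
Secondary of T2: V = 887.81 × 837/1557 = 477.26 V.
I_load = 477.26/125 = 3.8181 A, so P_out = 477.26 × 3.8181 = 1822.2 W.
All ideal ⇒ P_in = P_out, so I_supply = 1822.2/240 = 7.59 A.

I_supply ≈ 7.59 A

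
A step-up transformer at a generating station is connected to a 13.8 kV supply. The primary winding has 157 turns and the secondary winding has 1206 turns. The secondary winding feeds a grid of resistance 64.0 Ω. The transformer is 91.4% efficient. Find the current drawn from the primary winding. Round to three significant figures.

V_s = 13800 × 1206/157 = 106010 V.
I_s = V_s/R = 106010/64.0 = 1656.3 A.
P_out = V_s I_s = 106010 × 1656.3 = 1.7558×10^8 W.
P_in = P_out/η = 1.7558×10^8/0.914 = 1.9210×10^8 W.
I_p = P_in/V_p = 1.9210×10^8/13800 = 13900 A.

I_p ≈ 13900 A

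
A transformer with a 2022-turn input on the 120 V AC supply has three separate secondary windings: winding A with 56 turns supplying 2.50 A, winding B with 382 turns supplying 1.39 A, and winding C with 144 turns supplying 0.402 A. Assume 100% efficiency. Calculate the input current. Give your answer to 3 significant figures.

I_in ≈ 0.360 A

V_A = 120 × 56/2022 = 3.3234 V; V_B = 120 × 382/2022 = 22.671 V; V_C = 120 × 144/2022 = 8.5460 V.
P_out = V_A I_A + V_B I_B + V_C I_C = 3.3234×2.50 + 22.671×1.39 + 8.5460×0.402 = 8.3086 + 31.512 + 3.4355 = 43.256 W.
Ideal ⇒ P_in = P_out, so I_in = P_out/V_in = 43.256/120 = 0.360 A.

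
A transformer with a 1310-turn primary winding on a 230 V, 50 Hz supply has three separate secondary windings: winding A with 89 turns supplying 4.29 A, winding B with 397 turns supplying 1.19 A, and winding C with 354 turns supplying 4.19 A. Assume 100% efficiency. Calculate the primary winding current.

I_p ≈ 1.78 A

V_A = 230 × 89/1310 = 15.626 V; V_B = 230 × 397/1310 = 69.702 V; V_C = 230 × 354/1310 = 62.153 V.
P_out = V_A I_A + V_B I_B + V_C I_C = 15.626×4.29 + 69.702×1.19 + 62.153×4.19 = 67.035 + 82.946 + 260.42 = 410.40 W.
Ideal ⇒ P_in = P_out, so I_p = P_out/V_p = 410.40/230 = 1.78 A.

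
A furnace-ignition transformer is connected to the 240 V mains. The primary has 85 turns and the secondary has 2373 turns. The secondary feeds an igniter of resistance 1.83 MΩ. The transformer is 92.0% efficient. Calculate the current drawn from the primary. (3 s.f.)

V_s = 240 × 2373/85 = 6700.2 V.
I_s = V_s/R = 6700.2/(1.83×10^6) = 0.0036613 A.
P_out = V_s I_s = 6700.2 × 0.0036613 = 24.532 W.
P_in = P_out/η = 24.532/0.920 = 26.665 W.
I_p = P_in/V_p = 26.665/240 = 0.111 A.

I_p ≈ 0.111 A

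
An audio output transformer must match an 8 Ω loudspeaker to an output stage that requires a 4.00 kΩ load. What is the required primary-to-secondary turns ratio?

Z_p/Z_s = (N_p/N_s)², so N_p/N_s = √(4000/8) = √500 = 22.4.

N_p/N_s ≈ 22.4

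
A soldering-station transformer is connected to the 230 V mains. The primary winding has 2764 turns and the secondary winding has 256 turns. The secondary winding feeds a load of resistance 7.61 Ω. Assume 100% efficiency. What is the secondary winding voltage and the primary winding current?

V_s = V_p × N_s/N_p = 230 × 256/2764 = 21.302 V.
I_s = V_s/R = 21.302/7.61 = 2.7993 A.
I_p = I_s × N_s/N_p = 2.7993 × 256/2764 = 0.259 A.

V_s ≈ 21.3 V, I_p ≈ 0.259 A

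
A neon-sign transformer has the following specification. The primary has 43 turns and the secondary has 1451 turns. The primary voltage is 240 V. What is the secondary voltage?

V_s ≈ 8100 V

V_s/V_p = N_s/N_p, so V_s = 240 × 1451/43 = 8100 V.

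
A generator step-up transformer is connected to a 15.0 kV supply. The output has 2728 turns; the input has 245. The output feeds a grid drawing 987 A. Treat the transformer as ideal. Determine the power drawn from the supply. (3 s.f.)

I_in = I_out × N_out/N_in = 987 × 2728/245 = 10990 A.
P = V_in I_in = 15000 × 10990 = 1.65×10^8 W.

P ≈ 1.65×10^8 W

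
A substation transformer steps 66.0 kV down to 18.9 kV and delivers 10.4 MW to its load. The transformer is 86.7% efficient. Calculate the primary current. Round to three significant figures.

I_p ≈ 182 A

P_in = P_out/η = 1.04×10^7/0.867 = 1.1995×10^7 W.
I_p = P_in/V_p = 1.1995×10^7/66000 = 182 A.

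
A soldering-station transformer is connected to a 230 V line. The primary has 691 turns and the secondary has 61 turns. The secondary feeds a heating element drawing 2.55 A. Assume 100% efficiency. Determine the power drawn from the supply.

I_p = I_s × N_s/N_p = 2.55 × 61/691 = 0.22511 A.
P = V_p I_p = 230 × 0.22511 = 51.8 W.

P ≈ 51.8 W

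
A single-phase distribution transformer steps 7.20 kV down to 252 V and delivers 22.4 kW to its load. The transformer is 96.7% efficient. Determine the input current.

I_in ≈ 3.22 A

P_in = P_out/η = 22400/0.967 = 23164 W.
I_in = P_in/V_in = 23164/7200 = 3.22 A.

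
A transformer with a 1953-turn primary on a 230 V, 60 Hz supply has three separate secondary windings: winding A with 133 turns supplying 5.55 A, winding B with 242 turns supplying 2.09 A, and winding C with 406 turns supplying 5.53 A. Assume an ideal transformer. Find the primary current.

I_p ≈ 1.79 A

V_A = 230 × 133/1953 = 15.663 V; V_B = 230 × 242/1953 = 28.500 V; V_C = 230 × 406/1953 = 47.814 V.
P_out = V_A I_A + V_B I_B + V_C I_C = 15.663×5.55 + 28.500×2.09 + 47.814×5.53 = 86.930 + 59.564 + 264.41 = 410.90 W.
Ideal ⇒ P_in = P_out, so I_p = P_out/V_p = 410.90/230 = 1.79 A.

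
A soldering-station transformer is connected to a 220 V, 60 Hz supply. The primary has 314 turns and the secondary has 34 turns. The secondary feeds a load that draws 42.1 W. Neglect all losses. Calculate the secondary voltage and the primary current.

V_s ≈ 23.8 V, I_p ≈ 0.191 A

V_s = V_p × N_s/N_p = 220 × 34/314 = 23.822 V.
I_s = P/V_s = 42.1/23.822 = 1.7673 A.
I_p = I_s × N_s/N_p = 1.7673 × 34/314 = 0.191 A.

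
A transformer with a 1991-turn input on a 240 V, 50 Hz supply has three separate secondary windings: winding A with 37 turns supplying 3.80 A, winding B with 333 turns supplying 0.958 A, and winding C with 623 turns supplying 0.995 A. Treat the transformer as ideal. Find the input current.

V_A = 240 × 37/1991 = 4.4601 V; V_B = 240 × 333/1991 = 40.141 V; V_C = 240 × 623/1991 = 75.098 V.
P_out = V_A I_A + V_B I_B + V_C I_C = 4.4601×3.80 + 40.141×0.958 + 75.098×0.995 = 16.948 + 38.455 + 74.722 = 130.13 W.
Ideal ⇒ P_in = P_out, so I_in = P_out/V_in = 130.13/240 = 0.542 A.

I_in ≈ 0.542 A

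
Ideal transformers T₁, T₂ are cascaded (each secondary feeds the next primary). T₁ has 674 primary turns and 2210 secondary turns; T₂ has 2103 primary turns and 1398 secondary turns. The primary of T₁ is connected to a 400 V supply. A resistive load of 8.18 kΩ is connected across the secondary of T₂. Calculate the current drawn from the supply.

After T₁: V = 400.00 × 2210/674 = 1311.6 V.
After T₂: V = 1311.6 × 1398/2103 = 871.89 V.
I_load = 871.89/8180 = 0.10659 A, so P_out = 871.89 × 0.10659 = 92.932 W.
All ideal ⇒ P_in = P_out, so I_supply = 92.932/400 = 0.232 A.

I_supply ≈ 0.232 A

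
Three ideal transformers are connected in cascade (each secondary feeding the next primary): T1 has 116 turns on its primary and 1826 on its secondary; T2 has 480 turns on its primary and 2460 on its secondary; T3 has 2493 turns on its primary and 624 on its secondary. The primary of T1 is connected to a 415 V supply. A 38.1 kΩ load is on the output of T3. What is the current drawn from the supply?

Secondary of T1: V = 415.00 × 1826/116 = 6532.7 V.
Secondary of T2: V = 6532.7 × 2460/480 = 33480 V.
Secondary of T3: V = 33480 × 624/2493 = 8380.1 V.
I_load = 8380.1/38100 = 0.21995 A, so P_out = 8380.1 × 0.21995 = 1843.2 W.
All ideal ⇒ P_in = P_out, so I_supply = 1843.2/415 = 4.44 A.

I_supply ≈ 4.44 A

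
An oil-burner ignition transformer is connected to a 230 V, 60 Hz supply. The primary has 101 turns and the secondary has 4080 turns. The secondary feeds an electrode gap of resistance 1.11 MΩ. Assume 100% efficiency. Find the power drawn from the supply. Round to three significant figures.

P ≈ 77.8 W

V_s = V_p × N_s/N_p = 230 × 4080/101 = 9291.1 V.
I_s = V_s/R = 9291.1/(1.11×10^6) = 0.0083704 A.
I_p = I_s × N_s/N_p = 0.0083704 × 4080/101 = 0.33813 A.
P = V_p I_p = 230 × 0.33813 = 77.8 W.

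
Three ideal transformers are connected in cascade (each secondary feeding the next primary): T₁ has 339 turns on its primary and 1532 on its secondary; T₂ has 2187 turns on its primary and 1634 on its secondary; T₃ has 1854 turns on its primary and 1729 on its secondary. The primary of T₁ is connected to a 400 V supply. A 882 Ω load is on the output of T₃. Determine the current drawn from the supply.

After T₁: V = 400.00 × 1532/339 = 1807.7 V.
After T₂: V = 1807.7 × 1634/2187 = 1350.6 V.
After T₃: V = 1350.6 × 1729/1854 = 1259.5 V.
I_load = 1259.5/882 = 1.4280 A, so P_out = 1259.5 × 1.4280 = 1798.6 W.
All ideal ⇒ P_in = P_out, so I_supply = 1798.6/400 = 4.50 A.

I_supply ≈ 4.50 A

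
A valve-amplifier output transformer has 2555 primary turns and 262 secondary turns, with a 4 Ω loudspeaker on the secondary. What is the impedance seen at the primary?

Z_p = (N_p/N_s)² × Z_s = (2555/262)² × 4 = 380 Ω.

Z_p ≈ 380 Ω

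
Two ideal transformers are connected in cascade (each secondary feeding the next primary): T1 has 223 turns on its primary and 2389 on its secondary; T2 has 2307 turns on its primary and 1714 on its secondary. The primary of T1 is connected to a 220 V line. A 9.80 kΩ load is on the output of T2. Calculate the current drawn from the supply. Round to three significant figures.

After T1: V = 220.00 × 2389/223 = 2356.9 V.
After T2: V = 2356.9 × 1714/2307 = 1751.0 V.
I_load = 1751.0/9800 = 0.17868 A, so P_out = 1751.0 × 0.17868 = 312.87 W.
All ideal ⇒ P_in = P_out, so I_supply = 312.87/220 = 1.42 A.

I_supply ≈ 1.42 A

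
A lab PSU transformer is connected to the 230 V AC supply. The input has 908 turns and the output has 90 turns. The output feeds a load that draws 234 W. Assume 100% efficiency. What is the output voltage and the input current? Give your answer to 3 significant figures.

V_out = V_in × N_out/N_in = 230 × 90/908 = 22.797 V.
I_out = P/V_out = 234/22.797 = 10.264 A.
I_in = I_out × N_out/N_in = 10.264 × 90/908 = 1.02 A.

V_out ≈ 22.8 V, I_in ≈ 1.02 A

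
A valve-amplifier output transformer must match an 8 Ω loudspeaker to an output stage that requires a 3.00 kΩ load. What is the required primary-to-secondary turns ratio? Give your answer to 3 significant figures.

Z_p/Z_s = (N_p/N_s)², so N_p/N_s = √(3000/8) = √375 = 19.4.

N_p/N_s ≈ 19.4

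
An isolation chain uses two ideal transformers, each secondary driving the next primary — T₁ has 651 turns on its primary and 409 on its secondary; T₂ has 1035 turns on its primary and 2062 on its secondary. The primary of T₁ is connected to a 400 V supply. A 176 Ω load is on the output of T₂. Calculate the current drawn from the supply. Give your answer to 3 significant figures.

I_supply ≈ 3.56 A

Secondary of T₁: V = 400.00 × 409/651 = 251.31 V.
Secondary of T₂: V = 251.31 × 2062/1035 = 500.67 V.
I_load = 500.67/176 = 2.8447 A, so P_out = 500.67 × 2.8447 = 1424.3 W.
All ideal ⇒ P_in = P_out, so I_supply = 1424.3/400 = 3.56 A.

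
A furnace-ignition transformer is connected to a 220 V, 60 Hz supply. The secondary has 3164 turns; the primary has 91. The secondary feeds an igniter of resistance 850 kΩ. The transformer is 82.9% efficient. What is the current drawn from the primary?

I_p ≈ 0.377 A

V_s = 220 × 3164/91 = 7649.2 V.
I_s = V_s/R = 7649.2/850000 = 0.0089991 A.
P_out = V_s I_s = 7649.2 × 0.0089991 = 68.836 W.
P_in = P_out/η = 68.836/0.829 = 83.035 W.
I_p = P_in/V_p = 83.035/220 = 0.377 A.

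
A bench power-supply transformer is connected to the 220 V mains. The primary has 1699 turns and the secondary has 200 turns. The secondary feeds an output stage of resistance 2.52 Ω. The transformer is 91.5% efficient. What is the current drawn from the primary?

V_s = 220 × 200/1699 = 25.898 V.
I_s = V_s/R = 25.898/2.52 = 10.277 A.
P_out = V_s I_s = 25.898 × 10.277 = 266.14 W.
P_in = P_out/η = 266.14/0.915 = 290.87 W.
I_p = P_in/V_p = 290.87/220 = 1.32 A.

I_p ≈ 1.32 A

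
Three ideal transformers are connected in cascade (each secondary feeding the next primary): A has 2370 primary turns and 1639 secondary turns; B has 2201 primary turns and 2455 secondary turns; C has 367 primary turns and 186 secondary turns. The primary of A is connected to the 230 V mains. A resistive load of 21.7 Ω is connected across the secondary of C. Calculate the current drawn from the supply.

Secondary of A: V = 230.00 × 1639/2370 = 159.06 V.
Secondary of B: V = 159.06 × 2455/2201 = 177.41 V.
Secondary of C: V = 177.41 × 186/367 = 89.916 V.
I_load = 89.916/21.7 = 4.1436 A, so P_out = 89.916 × 4.1436 = 372.58 W.
All ideal ⇒ P_in = P_out, so I_supply = 372.58/230 = 1.62 A.

I_supply ≈ 1.62 A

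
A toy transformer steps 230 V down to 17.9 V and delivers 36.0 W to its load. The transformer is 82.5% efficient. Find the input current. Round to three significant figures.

P_in = P_out/η = 36.0/0.825 = 43.636 W.
I_in = P_in/V_in = 43.636/230 = 0.190 A.

I_in ≈ 0.190 A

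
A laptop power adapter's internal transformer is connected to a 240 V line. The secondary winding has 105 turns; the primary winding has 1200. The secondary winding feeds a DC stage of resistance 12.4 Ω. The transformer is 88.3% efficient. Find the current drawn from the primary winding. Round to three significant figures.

V_s = 240 × 105/1200 = 21.000 V.
I_s = V_s/R = 21.000/12.4 = 1.6935 A.
P_out = V_s I_s = 21.000 × 1.6935 = 35.565 W.
P_in = P_out/η = 35.565/0.883 = 40.277 W.
I_p = P_in/V_p = 40.277/240 = 0.168 A.

I_p ≈ 0.168 A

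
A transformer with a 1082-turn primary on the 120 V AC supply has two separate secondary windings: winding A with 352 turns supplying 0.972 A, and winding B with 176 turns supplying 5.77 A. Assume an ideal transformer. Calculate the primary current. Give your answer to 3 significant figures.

V_A = 120 × 352/1082 = 39.039 V; V_B = 120 × 176/1082 = 19.519 V.
P_out = V_A I_A + V_B I_B = 39.039×0.972 + 19.519×5.77 = 37.946 + 112.63 = 150.57 W.
Ideal ⇒ P_in = P_out, so I_p = P_out/V_p = 150.57/120 = 1.25 A.

I_p ≈ 1.25 A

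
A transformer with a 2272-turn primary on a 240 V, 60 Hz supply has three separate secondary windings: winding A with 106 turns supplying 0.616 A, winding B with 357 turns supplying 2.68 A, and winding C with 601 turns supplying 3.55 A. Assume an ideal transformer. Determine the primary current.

V_A = 240 × 106/2272 = 11.197 V; V_B = 240 × 357/2272 = 37.711 V; V_C = 240 × 601/2272 = 63.486 V.
P_out = V_A I_A + V_B I_B + V_C I_C = 11.197×0.616 + 37.711×2.68 + 63.486×3.55 = 6.8975 + 101.07 + 225.37 = 333.34 W.
Ideal ⇒ P_in = P_out, so I_p = P_out/V_p = 333.34/240 = 1.39 A.

I_p ≈ 1.39 A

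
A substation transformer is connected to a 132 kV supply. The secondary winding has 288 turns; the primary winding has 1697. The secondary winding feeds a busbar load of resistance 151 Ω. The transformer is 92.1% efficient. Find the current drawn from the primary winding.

I_p ≈ 27.3 A

V_s = 132000 × 288/1697 = 22402 V.
I_s = V_s/R = 22402/151 = 148.36 A.
P_out = V_s I_s = 22402 × 148.36 = 3.3235×10^6 W.
P_in = P_out/η = 3.3235×10^6/0.921 = 3.6085×10^6 W.
I_p = P_in/V_p = 3.6085×10^6/132000 = 27.3 A.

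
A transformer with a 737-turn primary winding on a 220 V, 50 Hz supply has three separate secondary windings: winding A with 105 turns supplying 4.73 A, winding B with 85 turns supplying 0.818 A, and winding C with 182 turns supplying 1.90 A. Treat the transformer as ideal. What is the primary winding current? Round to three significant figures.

V_A = 220 × 105/737 = 31.343 V; V_B = 220 × 85/737 = 25.373 V; V_C = 220 × 182/737 = 54.328 V.
P_out = V_A I_A + V_B I_B + V_C I_C = 31.343×4.73 + 25.373×0.818 + 54.328×1.90 = 148.25 + 20.755 + 103.22 = 272.23 W.
Ideal ⇒ P_in = P_out, so I_p = P_out/V_p = 272.23/220 = 1.24 A.

I_p ≈ 1.24 A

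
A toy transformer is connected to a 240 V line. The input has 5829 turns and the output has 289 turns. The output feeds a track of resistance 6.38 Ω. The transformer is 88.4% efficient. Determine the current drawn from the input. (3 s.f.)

I_in ≈ 0.105 A

V_out = 240 × 289/5829 = 11.899 V.
I_out = V_out/R = 11.899/6.38 = 1.8651 A.
P_out = V_out I_out = 11.899 × 1.8651 = 22.193 W.
P_in = P_out/η = 22.193/0.884 = 25.105 W.
I_in = P_in/V_in = 25.105/240 = 0.105 A.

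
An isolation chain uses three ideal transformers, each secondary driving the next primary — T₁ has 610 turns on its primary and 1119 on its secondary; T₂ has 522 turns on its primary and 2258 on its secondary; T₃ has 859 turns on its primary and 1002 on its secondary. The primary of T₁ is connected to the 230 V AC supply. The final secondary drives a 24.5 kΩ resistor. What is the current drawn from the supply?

After T₁: V = 230.00 × 1119/610 = 421.92 V.
After T₂: V = 421.92 × 2258/522 = 1825.1 V.
After T₃: V = 1825.1 × 1002/859 = 2128.9 V.
I_load = 2128.9/24500 = 0.086894 A, so P_out = 2128.9 × 0.086894 = 184.99 W.
All ideal ⇒ P_in = P_out, so I_supply = 184.99/230 = 0.804 A.

I_supply ≈ 0.804 A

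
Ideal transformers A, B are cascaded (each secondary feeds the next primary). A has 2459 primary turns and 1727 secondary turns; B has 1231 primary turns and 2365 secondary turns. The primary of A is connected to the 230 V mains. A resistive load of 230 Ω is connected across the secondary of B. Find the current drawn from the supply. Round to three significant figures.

Secondary of A: V = 230.00 × 1727/2459 = 161.53 V.
Secondary of B: V = 161.53 × 2365/1231 = 310.34 V.
I_load = 310.34/230 = 1.3493 A, so P_out = 310.34 × 1.3493 = 418.74 W.
All ideal ⇒ P_in = P_out, so I_supply = 418.74/230 = 1.82 A.

I_supply ≈ 1.82 A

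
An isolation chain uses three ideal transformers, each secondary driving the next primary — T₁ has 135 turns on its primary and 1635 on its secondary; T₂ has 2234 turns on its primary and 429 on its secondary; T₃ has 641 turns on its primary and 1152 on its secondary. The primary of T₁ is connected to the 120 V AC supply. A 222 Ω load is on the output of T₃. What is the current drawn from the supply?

After T₁: V = 120.00 × 1635/135 = 1453.3 V.
After T₂: V = 1453.3 × 429/2234 = 279.09 V.
After T₃: V = 279.09 × 1152/641 = 501.57 V.
I_load = 501.57/222 = 2.2593 A, so P_out = 501.57 × 2.2593 = 1133.2 W.
All ideal ⇒ P_in = P_out, so I_supply = 1133.2/120 = 9.44 A.

I_supply ≈ 9.44 A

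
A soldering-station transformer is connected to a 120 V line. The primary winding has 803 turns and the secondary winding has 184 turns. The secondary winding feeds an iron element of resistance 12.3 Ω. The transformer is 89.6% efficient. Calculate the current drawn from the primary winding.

V_s = 120 × 184/803 = 27.497 V.
I_s = V_s/R = 27.497/12.3 = 2.2355 A.
P_out = V_s I_s = 27.497 × 2.2355 = 61.470 W.
P_in = P_out/η = 61.470/0.896 = 68.605 W.
I_p = P_in/V_p = 68.605/120 = 0.572 A.

I_p ≈ 0.572 A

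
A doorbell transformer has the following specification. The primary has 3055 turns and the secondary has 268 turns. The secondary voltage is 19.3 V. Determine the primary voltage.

V_p/V_s = N_p/N_s, so V_p = 19.3 × 3055/268 = 220 V.

V_p ≈ 220 V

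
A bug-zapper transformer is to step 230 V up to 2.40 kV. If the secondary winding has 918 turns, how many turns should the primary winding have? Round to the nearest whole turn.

N_p/N_s = V_p/V_s, so N_p = 918 × 230/2400 = 88.0 ≈ 88 turns.

N_p = 88 turns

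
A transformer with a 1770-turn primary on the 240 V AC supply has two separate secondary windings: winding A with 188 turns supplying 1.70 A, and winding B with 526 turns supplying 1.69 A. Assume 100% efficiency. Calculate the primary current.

I_p ≈ 0.683 A

V_A = 240 × 188/1770 = 25.492 V; V_B = 240 × 526/1770 = 71.322 V.
P_out = V_A I_A + V_B I_B = 25.492×1.70 + 71.322×1.69 = 43.336 + 120.53 = 163.87 W.
Ideal ⇒ P_in = P_out, so I_p = P_out/V_p = 163.87/240 = 0.683 A.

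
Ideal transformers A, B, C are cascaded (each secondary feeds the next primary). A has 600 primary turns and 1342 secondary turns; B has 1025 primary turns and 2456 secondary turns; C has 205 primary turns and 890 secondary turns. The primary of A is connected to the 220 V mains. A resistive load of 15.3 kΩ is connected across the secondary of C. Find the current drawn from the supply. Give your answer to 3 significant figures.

I_supply ≈ 7.78 A

After A: V = 220.00 × 1342/600 = 492.07 V.
After B: V = 492.07 × 2456/1025 = 1179.0 V.
After C: V = 1179.0 × 890/205 = 5118.8 V.
I_load = 5118.8/15300 = 0.33456 A, so P_out = 5118.8 × 0.33456 = 1712.5 W.
All ideal ⇒ P_in = P_out, so I_supply = 1712.5/220 = 7.78 A.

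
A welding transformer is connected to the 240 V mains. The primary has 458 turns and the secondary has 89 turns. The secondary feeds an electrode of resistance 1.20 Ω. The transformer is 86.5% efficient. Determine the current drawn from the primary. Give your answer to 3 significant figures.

I_p ≈ 8.73 A

V_s = 240 × 89/458 = 46.638 V.
I_s = V_s/R = 46.638/1.20 = 38.865 A.
P_out = V_s I_s = 46.638 × 38.865 = 1812.6 W.
P_in = P_out/η = 1812.6/0.865 = 2095.4 W.
I_p = P_in/V_p = 2095.4/240 = 8.73 A.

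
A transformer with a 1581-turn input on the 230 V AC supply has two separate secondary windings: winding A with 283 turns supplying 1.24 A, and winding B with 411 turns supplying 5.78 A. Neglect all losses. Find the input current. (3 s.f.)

I_in ≈ 1.72 A

V_A = 230 × 283/1581 = 41.170 V; V_B = 230 × 411/1581 = 59.791 V.
P_out = V_A I_A + V_B I_B = 41.170×1.24 + 59.791×5.78 = 51.051 + 345.59 = 396.64 W.
Ideal ⇒ P_in = P_out, so I_in = P_out/V_in = 396.64/230 = 1.72 A.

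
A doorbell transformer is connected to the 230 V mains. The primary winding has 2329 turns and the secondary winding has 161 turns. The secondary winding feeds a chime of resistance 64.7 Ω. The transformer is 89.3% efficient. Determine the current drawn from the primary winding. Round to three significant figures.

I_p ≈ 0.0190 A

V_s = 230 × 161/2329 = 15.900 V.
I_s = V_s/R = 15.900/64.7 = 0.24574 A.
P_out = V_s I_s = 15.900 × 0.24574 = 3.9072 W.
P_in = P_out/η = 3.9072/0.893 = 4.3753 W.
I_p = P_in/V_p = 4.3753/230 = 0.0190 A.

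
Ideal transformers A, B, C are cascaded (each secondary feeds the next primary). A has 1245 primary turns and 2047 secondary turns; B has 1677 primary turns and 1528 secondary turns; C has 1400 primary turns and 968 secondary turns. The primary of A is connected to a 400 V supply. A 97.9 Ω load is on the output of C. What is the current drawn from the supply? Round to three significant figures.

Secondary of A: V = 400.00 × 2047/1245 = 657.67 V.
Secondary of B: V = 657.67 × 1528/1677 = 599.24 V.
Secondary of C: V = 599.24 × 968/1400 = 414.33 V.
I_load = 414.33/97.9 = 4.2322 A, so P_out = 414.33 × 4.2322 = 1753.5 W.
All ideal ⇒ P_in = P_out, so I_supply = 1753.5/400 = 4.38 A.

I_supply ≈ 4.38 A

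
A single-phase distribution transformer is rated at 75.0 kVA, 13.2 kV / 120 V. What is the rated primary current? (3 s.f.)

I_p ≈ 5.68 A

I_p = S/V_p = 75000/13200 = 5.68 A.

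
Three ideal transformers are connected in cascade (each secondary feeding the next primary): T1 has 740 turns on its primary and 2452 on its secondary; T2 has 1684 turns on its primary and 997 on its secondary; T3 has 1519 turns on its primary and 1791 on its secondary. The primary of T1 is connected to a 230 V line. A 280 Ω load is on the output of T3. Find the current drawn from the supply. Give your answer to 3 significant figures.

After T1: V = 230.00 × 2452/740 = 762.11 V.
After T2: V = 762.11 × 997/1684 = 451.20 V.
After T3: V = 451.20 × 1791/1519 = 531.99 V.
I_load = 531.99/280 = 1.9000 A, so P_out = 531.99 × 1.9000 = 1010.8 W.
All ideal ⇒ P_in = P_out, so I_supply = 1010.8/230 = 4.39 A.

I_supply ≈ 4.39 A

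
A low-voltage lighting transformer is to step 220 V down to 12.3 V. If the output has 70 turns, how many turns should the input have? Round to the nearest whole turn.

N_in/N_out = V_in/V_out, so N_in = 70 × 220/12.3 = 1252.0 ≈ 1252 turns.

N_in = 1252 turns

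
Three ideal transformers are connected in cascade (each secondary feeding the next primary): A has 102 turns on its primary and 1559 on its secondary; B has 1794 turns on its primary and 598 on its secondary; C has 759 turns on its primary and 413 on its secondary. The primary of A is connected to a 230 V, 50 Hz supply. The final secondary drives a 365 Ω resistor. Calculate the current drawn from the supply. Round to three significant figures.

Secondary of A: V = 230.00 × 1559/102 = 3515.4 V.
Secondary of B: V = 3515.4 × 598/1794 = 1171.8 V.
Secondary of C: V = 1171.8 × 413/759 = 637.62 V.
I_load = 637.62/365 = 1.7469 A, so P_out = 637.62 × 1.7469 = 1113.9 W.
All ideal ⇒ P_in = P_out, so I_supply = 1113.9/230 = 4.84 A.

I_supply ≈ 4.84 A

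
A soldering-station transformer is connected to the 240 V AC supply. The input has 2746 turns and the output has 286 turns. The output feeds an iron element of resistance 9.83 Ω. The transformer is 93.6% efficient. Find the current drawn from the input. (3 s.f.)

I_in ≈ 0.283 A

V_out = 240 × 286/2746 = 24.996 V.
I_out = V_out/R = 24.996/9.83 = 2.5429 A.
P_out = V_out I_out = 24.996 × 2.5429 = 63.562 W.
P_in = P_out/η = 63.562/0.936 = 67.908 W.
I_in = P_in/V_in = 67.908/240 = 0.283 A.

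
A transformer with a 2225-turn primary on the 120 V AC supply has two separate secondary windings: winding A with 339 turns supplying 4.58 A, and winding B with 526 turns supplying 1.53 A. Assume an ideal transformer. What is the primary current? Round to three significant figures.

I_p ≈ 1.06 A

V_A = 120 × 339/2225 = 18.283 V; V_B = 120 × 526/2225 = 28.369 V.
P_out = V_A I_A + V_B I_B = 18.283×4.58 + 28.369×1.53 = 83.737 + 43.404 = 127.14 W.
Ideal ⇒ P_in = P_out, so I_p = P_out/V_p = 127.14/120 = 1.06 A.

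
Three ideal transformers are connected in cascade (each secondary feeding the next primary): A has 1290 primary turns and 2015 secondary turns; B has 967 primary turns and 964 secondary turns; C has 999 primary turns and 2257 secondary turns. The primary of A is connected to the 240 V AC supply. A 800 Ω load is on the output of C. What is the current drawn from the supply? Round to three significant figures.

I_supply ≈ 3.71 A

Secondary of A: V = 240.00 × 2015/1290 = 374.88 V.
Secondary of B: V = 374.88 × 964/967 = 373.72 V.
Secondary of C: V = 373.72 × 2257/999 = 844.33 V.
I_load = 844.33/800 = 1.0554 A, so P_out = 844.33 × 1.0554 = 891.12 W.
All ideal ⇒ P_in = P_out, so I_supply = 891.12/240 = 3.71 A.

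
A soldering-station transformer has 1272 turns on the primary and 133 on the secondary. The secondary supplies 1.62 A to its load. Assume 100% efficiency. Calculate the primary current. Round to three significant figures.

For an ideal transformer I_p/I_s = N_s/N_p, so I_p = 1.62 × 133/1272 = 0.169 A.

I_p ≈ 0.169 A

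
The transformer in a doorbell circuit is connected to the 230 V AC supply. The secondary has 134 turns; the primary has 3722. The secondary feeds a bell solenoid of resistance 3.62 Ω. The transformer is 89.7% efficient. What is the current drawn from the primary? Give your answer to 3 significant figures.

V_s = 230 × 134/3722 = 8.2805 V.
I_s = V_s/R = 8.2805/3.62 = 2.2874 A.
P_out = V_s I_s = 8.2805 × 2.2874 = 18.941 W.
P_in = P_out/η = 18.941/0.897 = 21.116 W.
I_p = P_in/V_p = 21.116/230 = 0.0918 A.

I_p ≈ 0.0918 A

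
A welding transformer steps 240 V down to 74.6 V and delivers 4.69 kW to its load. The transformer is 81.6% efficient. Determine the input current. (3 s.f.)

I_in ≈ 23.9 A

P_in = P_out/η = 4690/0.816 = 5747.5 W.
I_in = P_in/V_in = 5747.5/240 = 23.9 A.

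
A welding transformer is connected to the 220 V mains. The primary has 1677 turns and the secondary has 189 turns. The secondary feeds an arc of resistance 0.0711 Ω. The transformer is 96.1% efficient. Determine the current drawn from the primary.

I_p ≈ 40.9 A

V_s = 220 × 189/1677 = 24.794 V.
I_s = V_s/R = 24.794/0.0711 = 348.72 A.
P_out = V_s I_s = 24.794 × 348.72 = 8646.4 W.
P_in = P_out/η = 8646.4/0.961 = 8997.3 W.
I_p = P_in/V_p = 8997.3/220 = 40.9 A.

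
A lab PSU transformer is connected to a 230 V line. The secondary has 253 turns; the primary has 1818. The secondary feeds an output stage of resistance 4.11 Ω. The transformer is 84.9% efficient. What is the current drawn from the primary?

V_s = 230 × 253/1818 = 32.008 V.
I_s = V_s/R = 32.008/4.11 = 7.7878 A.
P_out = V_s I_s = 32.008 × 7.7878 = 249.27 W.
P_in = P_out/η = 249.27/0.849 = 293.60 W.
I_p = P_in/V_p = 293.60/230 = 1.28 A.

I_p ≈ 1.28 A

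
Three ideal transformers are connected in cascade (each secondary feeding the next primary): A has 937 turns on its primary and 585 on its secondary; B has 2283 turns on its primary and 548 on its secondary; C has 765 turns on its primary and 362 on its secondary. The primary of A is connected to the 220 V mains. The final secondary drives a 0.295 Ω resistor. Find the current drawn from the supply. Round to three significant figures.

I_supply ≈ 3.75 A

Secondary of A: V = 220.00 × 585/937 = 137.35 V.
Secondary of B: V = 137.35 × 548/2283 = 32.970 V.
Secondary of C: V = 32.970 × 362/765 = 15.601 V.
I_load = 15.601/0.295 = 52.886 A, so P_out = 15.601 × 52.886 = 825.09 W.
All ideal ⇒ P_in = P_out, so I_supply = 825.09/220 = 3.75 A.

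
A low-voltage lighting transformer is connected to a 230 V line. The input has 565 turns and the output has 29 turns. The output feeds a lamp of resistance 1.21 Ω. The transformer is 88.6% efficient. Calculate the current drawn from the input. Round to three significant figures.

V_out = 230 × 29/565 = 11.805 V.
I_out = V_out/R = 11.805/1.21 = 9.7565 A.
P_out = V_out I_out = 11.805 × 9.7565 = 115.18 W.
P_in = P_out/η = 115.18/0.886 = 130.00 W.
I_in = P_in/V_in = 130.00/230 = 0.565 A.

I_in ≈ 0.565 A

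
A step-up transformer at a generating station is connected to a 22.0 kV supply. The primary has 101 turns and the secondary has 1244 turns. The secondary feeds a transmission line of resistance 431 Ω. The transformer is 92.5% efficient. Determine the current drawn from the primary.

V_s = 22000 × 1244/101 = 270970 V.
I_s = V_s/R = 270970/431 = 628.70 A.
P_out = V_s I_s = 270970 × 628.70 = 1.7036×10^8 W.
P_in = P_out/η = 1.7036×10^8/0.925 = 1.8417×10^8 W.
I_p = P_in/V_p = 1.8417×10^8/22000 = 8370 A.

I_p ≈ 8370 A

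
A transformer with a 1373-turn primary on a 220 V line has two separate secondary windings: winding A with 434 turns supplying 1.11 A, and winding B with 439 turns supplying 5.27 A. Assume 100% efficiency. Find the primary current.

I_p ≈ 2.04 A

V_A = 220 × 434/1373 = 69.541 V; V_B = 220 × 439/1373 = 70.342 V.
P_out = V_A I_A + V_B I_B = 69.541×1.11 + 70.342×5.27 = 77.191 + 370.70 = 447.89 W.
Ideal ⇒ P_in = P_out, so I_p = P_out/V_p = 447.89/220 = 2.04 A.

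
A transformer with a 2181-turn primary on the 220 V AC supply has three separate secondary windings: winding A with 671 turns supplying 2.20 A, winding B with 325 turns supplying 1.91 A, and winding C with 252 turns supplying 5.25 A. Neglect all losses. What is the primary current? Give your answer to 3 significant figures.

I_p ≈ 1.57 A

V_A = 220 × 671/2181 = 67.685 V; V_B = 220 × 325/2181 = 32.783 V; V_C = 220 × 252/2181 = 25.420 V.
P_out = V_A I_A + V_B I_B + V_C I_C = 67.685×2.20 + 32.783×1.91 + 25.420×5.25 = 148.91 + 62.616 + 133.45 = 344.97 W.
Ideal ⇒ P_in = P_out, so I_p = P_out/V_p = 344.97/220 = 1.57 A.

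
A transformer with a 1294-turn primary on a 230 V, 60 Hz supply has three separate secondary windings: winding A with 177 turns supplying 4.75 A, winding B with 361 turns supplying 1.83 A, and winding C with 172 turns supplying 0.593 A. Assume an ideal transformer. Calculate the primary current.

V_A = 230 × 177/1294 = 31.461 V; V_B = 230 × 361/1294 = 64.165 V; V_C = 230 × 172/1294 = 30.572 V.
P_out = V_A I_A + V_B I_B + V_C I_C = 31.461×4.75 + 64.165×1.83 + 30.572×0.593 = 149.44 + 117.42 + 18.129 = 284.99 W.
Ideal ⇒ P_in = P_out, so I_p = P_out/V_p = 284.99/230 = 1.24 A.

I_p ≈ 1.24 A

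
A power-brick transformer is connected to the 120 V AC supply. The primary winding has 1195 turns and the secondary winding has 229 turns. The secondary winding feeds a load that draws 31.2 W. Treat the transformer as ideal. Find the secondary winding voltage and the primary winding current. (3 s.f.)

V_s ≈ 23.0 V, I_p ≈ 0.260 A

V_s = V_p × N_s/N_p = 120 × 229/1195 = 22.996 V.
I_s = P/V_s = 31.2/22.996 = 1.3568 A.
I_p = I_s × N_s/N_p = 1.3568 × 229/1195 = 0.260 A.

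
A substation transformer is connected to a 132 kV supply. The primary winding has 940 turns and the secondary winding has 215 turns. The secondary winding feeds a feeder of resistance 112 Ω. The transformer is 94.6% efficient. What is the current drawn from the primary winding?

I_p ≈ 65.2 A

V_s = 132000 × 215/940 = 30191 V.
I_s = V_s/R = 30191/112 = 269.57 A.
P_out = V_s I_s = 30191 × 269.57 = 8.1386×10^6 W.
P_in = P_out/η = 8.1386×10^6/0.946 = 8.6032×10^6 W.
I_p = P_in/V_p = 8.6032×10^6/132000 = 65.2 A.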